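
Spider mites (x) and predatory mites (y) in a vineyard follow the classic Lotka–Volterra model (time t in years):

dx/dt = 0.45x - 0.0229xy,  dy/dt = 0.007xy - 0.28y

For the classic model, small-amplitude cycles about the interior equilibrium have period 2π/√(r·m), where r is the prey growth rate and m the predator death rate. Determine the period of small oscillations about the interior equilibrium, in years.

T ≈ 17.7 years

Here r = 0.45 and m = 0.28, so r·m = 0.126.
ω = √0.126 = 0.355 per year, hence T = 2π/ω ≈ 17.7 years.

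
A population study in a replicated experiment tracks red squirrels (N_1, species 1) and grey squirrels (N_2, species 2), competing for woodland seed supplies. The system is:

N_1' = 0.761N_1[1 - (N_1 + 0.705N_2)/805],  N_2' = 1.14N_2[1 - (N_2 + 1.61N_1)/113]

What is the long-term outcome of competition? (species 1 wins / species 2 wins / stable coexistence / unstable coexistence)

Compare the nullcline intercepts: K1/α12 = 805/0.705 = 1140 > K2 = 113; K2/α21 = 113/1.61 = 70.2 < K1 = 805.
Since the inequalities point opposite ways, species 1 can invade but species 2 cannot.

species 1 excludes species 2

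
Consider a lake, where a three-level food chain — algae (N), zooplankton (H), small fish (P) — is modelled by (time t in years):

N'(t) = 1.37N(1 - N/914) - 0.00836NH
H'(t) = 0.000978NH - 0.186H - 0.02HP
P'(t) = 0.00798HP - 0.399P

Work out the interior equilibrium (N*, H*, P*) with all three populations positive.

N* ≈ 635, H* ≈ 50, P* ≈ 21.8

From dP/dt = 0: 0.00798H* = 0.399, so H* = 50.
From dN/dt = 0: 1.37(1 - N*/914) = 0.00836·50, giving N* = 914·(1 - 0.305) = 635.
From dH/dt = 0: 0.000978·635 - 0.186 = 0.02P*, so P* = 0.435/0.02 = 21.8.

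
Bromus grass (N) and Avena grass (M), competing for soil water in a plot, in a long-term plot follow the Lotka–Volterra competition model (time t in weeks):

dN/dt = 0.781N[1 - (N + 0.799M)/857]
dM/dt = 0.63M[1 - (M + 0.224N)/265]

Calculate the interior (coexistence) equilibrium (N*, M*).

Setting both brackets to zero gives the nullclines N + 0.799M = 857 and 0.224N + M = 265.
Substituting M = 265 - 0.224N into the first: N(1 - 0.799·0.224) = 857 - 0.799·265.
So N* = 645/0.821 = 786, and then M* = 265 - 0.224·786 = 89.

N* ≈ 786, M* ≈ 89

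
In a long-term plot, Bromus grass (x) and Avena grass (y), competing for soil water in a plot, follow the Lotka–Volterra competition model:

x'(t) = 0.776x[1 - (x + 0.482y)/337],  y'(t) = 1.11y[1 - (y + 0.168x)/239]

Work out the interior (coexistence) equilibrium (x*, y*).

Setting both brackets to zero gives the nullclines x + 0.482y = 337 and 0.168x + y = 239.
Substituting y = 239 - 0.168x into the first: x(1 - 0.482·0.168) = 337 - 0.482·239.
So x* = 222/0.919 = 241, and then y* = 239 - 0.168·241 = 198.

x* ≈ 241, y* ≈ 198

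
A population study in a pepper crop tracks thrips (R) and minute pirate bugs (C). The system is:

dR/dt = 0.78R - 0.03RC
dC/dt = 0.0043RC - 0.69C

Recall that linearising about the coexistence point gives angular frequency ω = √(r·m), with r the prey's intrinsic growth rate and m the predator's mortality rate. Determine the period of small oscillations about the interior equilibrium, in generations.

Here r = 0.78 and m = 0.69, so r·m = 0.538.
ω = √0.538 = 0.734 per generation, hence T = 2π/ω ≈ 8.56 generations.

T ≈ 8.56 generations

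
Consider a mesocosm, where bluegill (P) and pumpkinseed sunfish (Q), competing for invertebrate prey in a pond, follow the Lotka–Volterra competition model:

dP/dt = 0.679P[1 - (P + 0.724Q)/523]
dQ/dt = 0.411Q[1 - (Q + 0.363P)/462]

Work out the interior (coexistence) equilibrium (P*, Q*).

Setting both brackets to zero gives the nullclines P + 0.724Q = 523 and 0.363P + Q = 462.
Substituting Q = 462 - 0.363P into the first: P(1 - 0.724·0.363) = 523 - 0.724·462.
So P* = 189/0.737 = 256, and then Q* = 462 - 0.363·256 = 369.

P* ≈ 256, Q* ≈ 369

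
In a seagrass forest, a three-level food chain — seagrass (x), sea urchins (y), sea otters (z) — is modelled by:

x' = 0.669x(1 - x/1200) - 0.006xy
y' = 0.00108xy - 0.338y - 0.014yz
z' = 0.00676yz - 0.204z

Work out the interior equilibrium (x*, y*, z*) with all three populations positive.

x* ≈ 875, y* ≈ 30.2, z* ≈ 43.4

From dz/dt = 0: 0.00676y* = 0.204, so y* = 30.2.
From dx/dt = 0: 0.669(1 - x*/1200) = 0.006·30.2, giving x* = 1200·(1 - 0.271) = 875.
From dy/dt = 0: 0.00108·875 - 0.338 = 0.014z*, so z* = 0.607/0.014 = 43.4.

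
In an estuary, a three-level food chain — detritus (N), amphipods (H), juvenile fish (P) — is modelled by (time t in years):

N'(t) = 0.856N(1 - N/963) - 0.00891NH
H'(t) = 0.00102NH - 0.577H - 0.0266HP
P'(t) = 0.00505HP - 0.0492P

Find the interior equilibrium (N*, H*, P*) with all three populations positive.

N* ≈ 865, H* ≈ 9.74, P* ≈ 11.5

From dP/dt = 0: 0.00505H* = 0.0492, so H* = 9.74.
From dN/dt = 0: 0.856(1 - N*/963) = 0.00891·9.74, giving N* = 963·(1 - 0.101) = 865.
From dH/dt = 0: 0.00102·865 - 0.577 = 0.0266P*, so P* = 0.306/0.0266 = 11.5.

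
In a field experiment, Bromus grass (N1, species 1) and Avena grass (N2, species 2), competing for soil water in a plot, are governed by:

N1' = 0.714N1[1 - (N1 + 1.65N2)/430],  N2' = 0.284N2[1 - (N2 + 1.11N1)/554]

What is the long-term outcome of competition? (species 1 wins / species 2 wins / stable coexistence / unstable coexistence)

species 2 excludes species 1

Compare the nullcline intercepts: K1/α12 = 430/1.65 = 261 < K2 = 554; K2/α21 = 554/1.11 = 499 > K1 = 430.
Since the inequalities point opposite ways, species 2 can invade but species 1 cannot.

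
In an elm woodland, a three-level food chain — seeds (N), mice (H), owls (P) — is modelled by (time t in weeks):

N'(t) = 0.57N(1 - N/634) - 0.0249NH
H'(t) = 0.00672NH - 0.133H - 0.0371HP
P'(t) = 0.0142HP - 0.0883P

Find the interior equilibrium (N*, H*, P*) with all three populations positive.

N* ≈ 462, H* ≈ 6.22, P* ≈ 80.1

From dP/dt = 0: 0.0142H* = 0.0883, so H* = 6.22.
From dN/dt = 0: 0.57(1 - N*/634) = 0.0249·6.22, giving N* = 634·(1 - 0.272) = 462.
From dH/dt = 0: 0.00672·462 - 0.133 = 0.0371P*, so P* = 2.97/0.0371 = 80.1.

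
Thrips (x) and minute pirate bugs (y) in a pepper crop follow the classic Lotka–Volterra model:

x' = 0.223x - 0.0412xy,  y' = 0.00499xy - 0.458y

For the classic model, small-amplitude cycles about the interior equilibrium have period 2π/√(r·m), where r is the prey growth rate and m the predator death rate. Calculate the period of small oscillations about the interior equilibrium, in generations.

Here r = 0.223 and m = 0.458, so r·m = 0.102.
ω = √0.102 = 0.32 per generation, hence T = 2π/ω ≈ 19.7 generations.

T ≈ 19.7 generations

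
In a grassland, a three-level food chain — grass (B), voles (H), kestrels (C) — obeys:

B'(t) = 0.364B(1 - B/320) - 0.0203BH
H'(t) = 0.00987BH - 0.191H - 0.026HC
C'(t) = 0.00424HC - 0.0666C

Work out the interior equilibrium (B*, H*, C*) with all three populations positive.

B* ≈ 39.7, H* ≈ 15.7, C* ≈ 7.72

From dC/dt = 0: 0.00424H* = 0.0666, so H* = 15.7.
From dB/dt = 0: 0.364(1 - B*/320) = 0.0203·15.7, giving B* = 320·(1 - 0.876) = 39.7.
From dH/dt = 0: 0.00987·39.7 - 0.191 = 0.026C*, so C* = 0.201/0.026 = 7.72.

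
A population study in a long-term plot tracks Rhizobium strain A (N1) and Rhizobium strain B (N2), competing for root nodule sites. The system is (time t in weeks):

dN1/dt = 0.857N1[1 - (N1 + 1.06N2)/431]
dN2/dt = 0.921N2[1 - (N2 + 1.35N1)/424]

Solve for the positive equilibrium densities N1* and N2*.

N1* ≈ 42.8, N2* ≈ 366

Setting both brackets to zero gives the nullclines N1 + 1.06N2 = 431 and 1.35N1 + N2 = 424.
Substituting N2 = 424 - 1.35N1 into the first: N1(1 - 1.06·1.35) = 431 - 1.06·424.
So N1* = -18.4/-0.431 = 42.8, and then N2* = 424 - 1.35·42.8 = 366.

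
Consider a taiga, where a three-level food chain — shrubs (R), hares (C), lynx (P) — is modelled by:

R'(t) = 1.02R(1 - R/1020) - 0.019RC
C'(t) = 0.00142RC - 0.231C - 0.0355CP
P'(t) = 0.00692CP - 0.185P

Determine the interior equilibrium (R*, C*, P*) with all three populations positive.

From dP/dt = 0: 0.00692C* = 0.185, so C* = 26.7.
From dR/dt = 0: 1.02(1 - R*/1020) = 0.019·26.7, giving R* = 1020·(1 - 0.498) = 512.
From dC/dt = 0: 0.00142·512 - 0.231 = 0.0355P*, so P* = 0.496/0.0355 = 14.

R* ≈ 512, C* ≈ 26.7, P* ≈ 14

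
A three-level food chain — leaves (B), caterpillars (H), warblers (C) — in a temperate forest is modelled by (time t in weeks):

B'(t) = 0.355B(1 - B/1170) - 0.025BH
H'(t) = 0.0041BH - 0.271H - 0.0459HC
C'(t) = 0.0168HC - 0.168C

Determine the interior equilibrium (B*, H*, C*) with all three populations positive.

From dC/dt = 0: 0.0168H* = 0.168, so H* = 10.
From dB/dt = 0: 0.355(1 - B*/1170) = 0.025·10, giving B* = 1170·(1 - 0.704) = 346.
From dH/dt = 0: 0.0041·346 - 0.271 = 0.0459C*, so C* = 1.15/0.0459 = 25.

B* ≈ 346, H* ≈ 10, C* ≈ 25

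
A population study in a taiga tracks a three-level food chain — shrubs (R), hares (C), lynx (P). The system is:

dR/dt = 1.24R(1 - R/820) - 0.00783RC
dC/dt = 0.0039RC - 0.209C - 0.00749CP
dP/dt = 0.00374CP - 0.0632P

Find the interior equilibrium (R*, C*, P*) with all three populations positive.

R* ≈ 733, C* ≈ 16.9, P* ≈ 354

From dP/dt = 0: 0.00374C* = 0.0632, so C* = 16.9.
From dR/dt = 0: 1.24(1 - R*/820) = 0.00783·16.9, giving R* = 820·(1 - 0.107) = 733.
From dC/dt = 0: 0.0039·733 - 0.209 = 0.00749P*, so P* = 2.65/0.00749 = 354.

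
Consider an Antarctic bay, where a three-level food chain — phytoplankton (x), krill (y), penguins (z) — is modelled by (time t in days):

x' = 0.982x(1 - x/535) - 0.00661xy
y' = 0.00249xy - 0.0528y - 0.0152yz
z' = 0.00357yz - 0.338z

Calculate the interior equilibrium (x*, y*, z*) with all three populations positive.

From dz/dt = 0: 0.00357y* = 0.338, so y* = 94.7.
From dx/dt = 0: 0.982(1 - x*/535) = 0.00661·94.7, giving x* = 535·(1 - 0.637) = 194.
From dy/dt = 0: 0.00249·194 - 0.0528 = 0.0152z*, so z* = 0.43/0.0152 = 28.3.

x* ≈ 194, y* ≈ 94.7, z* ≈ 28.3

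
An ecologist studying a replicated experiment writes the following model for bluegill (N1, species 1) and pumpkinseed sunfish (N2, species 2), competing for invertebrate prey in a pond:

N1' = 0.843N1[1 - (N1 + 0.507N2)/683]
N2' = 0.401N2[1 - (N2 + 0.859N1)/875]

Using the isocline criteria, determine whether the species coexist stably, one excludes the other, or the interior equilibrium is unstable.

stable coexistence

Compare the nullcline intercepts: K1/α12 = 683/0.507 = 1350 > K2 = 875; K2/α21 = 875/0.859 = 1020 > K1 = 683.
Since both inequalities hold, each species can invade when rare, so the interior equilibrium is stable.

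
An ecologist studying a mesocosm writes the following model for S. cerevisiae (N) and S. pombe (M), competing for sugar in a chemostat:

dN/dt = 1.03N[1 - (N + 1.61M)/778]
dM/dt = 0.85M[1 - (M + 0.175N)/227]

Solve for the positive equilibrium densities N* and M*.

N* ≈ 574, M* ≈ 126

Setting both brackets to zero gives the nullclines N + 1.61M = 778 and 0.175N + M = 227.
Substituting M = 227 - 0.175N into the first: N(1 - 1.61·0.175) = 778 - 1.61·227.
So N* = 413/0.718 = 574, and then M* = 227 - 0.175·574 = 126.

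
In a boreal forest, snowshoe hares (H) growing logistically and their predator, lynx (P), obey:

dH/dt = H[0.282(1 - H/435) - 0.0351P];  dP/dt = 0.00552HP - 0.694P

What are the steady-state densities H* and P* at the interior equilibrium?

H* ≈ 126, P* ≈ 5.71

From dP/dt = 0 with P > 0: 0.00552H* = 0.694, so H* = 126.
Substitute into dH/dt = 0: 0.282(1 - 126/435) = 0.0351P*.
The bracket is 0.711, giving P* = 0.2/0.0351 = 5.71.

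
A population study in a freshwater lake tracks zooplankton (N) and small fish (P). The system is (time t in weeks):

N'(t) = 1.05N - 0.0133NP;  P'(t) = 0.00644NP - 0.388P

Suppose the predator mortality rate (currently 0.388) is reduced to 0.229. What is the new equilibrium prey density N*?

N* ≈ 35.6

At the interior fixed point, setting dP/dt = 0 with P > 0 fixes N* = (predator death rate)/(NP coefficient) — independent of the other coefficients.
With the change, N* = 0.229/0.00644 = 35.6; it falls from 60.2.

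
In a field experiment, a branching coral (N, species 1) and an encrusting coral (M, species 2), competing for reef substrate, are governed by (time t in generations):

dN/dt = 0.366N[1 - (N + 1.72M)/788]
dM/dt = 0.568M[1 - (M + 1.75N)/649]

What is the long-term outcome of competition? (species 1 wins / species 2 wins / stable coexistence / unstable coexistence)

Compare the nullcline intercepts: K1/α12 = 788/1.72 = 458 < K2 = 649; K2/α21 = 649/1.75 = 371 < K1 = 788.
Since both are reversed, neither can invade when rare; the interior point is a saddle.

unstable coexistence (outcome depends on initial conditions)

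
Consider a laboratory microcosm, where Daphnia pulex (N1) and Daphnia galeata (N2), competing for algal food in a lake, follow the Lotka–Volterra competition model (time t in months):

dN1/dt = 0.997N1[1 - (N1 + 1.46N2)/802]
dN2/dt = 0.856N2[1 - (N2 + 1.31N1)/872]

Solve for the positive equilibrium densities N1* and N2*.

Setting both brackets to zero gives the nullclines N1 + 1.46N2 = 802 and 1.31N1 + N2 = 872.
Substituting N2 = 872 - 1.31N1 into the first: N1(1 - 1.46·1.31) = 802 - 1.46·872.
So N1* = -471/-0.913 = 516, and then N2* = 872 - 1.31·516 = 196.

N1* ≈ 516, N2* ≈ 196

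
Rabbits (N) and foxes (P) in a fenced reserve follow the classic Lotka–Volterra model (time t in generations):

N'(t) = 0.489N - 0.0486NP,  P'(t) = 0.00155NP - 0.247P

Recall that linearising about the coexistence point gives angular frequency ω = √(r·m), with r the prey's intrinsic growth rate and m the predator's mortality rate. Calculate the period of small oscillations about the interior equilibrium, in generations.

T ≈ 18.1 generations

Here r = 0.489 and m = 0.247, so r·m = 0.121.
ω = √0.121 = 0.348 per generation, hence T = 2π/ω ≈ 18.1 generations.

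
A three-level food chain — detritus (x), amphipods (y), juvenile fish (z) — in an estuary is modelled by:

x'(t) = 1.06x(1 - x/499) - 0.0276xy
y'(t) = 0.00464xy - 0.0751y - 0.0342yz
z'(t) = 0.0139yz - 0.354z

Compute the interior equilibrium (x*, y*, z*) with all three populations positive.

x* ≈ 168, y* ≈ 25.5, z* ≈ 20.6

From dz/dt = 0: 0.0139y* = 0.354, so y* = 25.5.
From dx/dt = 0: 1.06(1 - x*/499) = 0.0276·25.5, giving x* = 499·(1 - 0.663) = 168.
From dy/dt = 0: 0.00464·168 - 0.0751 = 0.0342z*, so z* = 0.705/0.0342 = 20.6.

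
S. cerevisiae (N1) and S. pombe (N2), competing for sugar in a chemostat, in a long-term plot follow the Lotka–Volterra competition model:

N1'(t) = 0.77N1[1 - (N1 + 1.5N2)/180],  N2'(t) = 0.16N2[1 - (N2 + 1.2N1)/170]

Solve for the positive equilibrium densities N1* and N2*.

Setting both brackets to zero gives the nullclines N1 + 1.5N2 = 180 and 1.2N1 + N2 = 170.
Substituting N2 = 170 - 1.2N1 into the first: N1(1 - 1.5·1.2) = 180 - 1.5·170.
So N1* = -75/-0.8 = 93.8, and then N2* = 170 - 1.2·93.8 = 57.5.

N1* ≈ 93.8, N2* ≈ 57.5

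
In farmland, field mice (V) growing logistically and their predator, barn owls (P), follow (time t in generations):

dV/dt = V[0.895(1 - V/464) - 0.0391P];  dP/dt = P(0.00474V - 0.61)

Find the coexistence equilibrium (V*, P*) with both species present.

From dP/dt = 0 with P > 0: 0.00474V* = 0.61, so V* = 129.
Substitute into dV/dt = 0: 0.895(1 - 129/464) = 0.0391P*.
The bracket is 0.723, giving P* = 0.647/0.0391 = 16.5.

V* ≈ 129, P* ≈ 16.5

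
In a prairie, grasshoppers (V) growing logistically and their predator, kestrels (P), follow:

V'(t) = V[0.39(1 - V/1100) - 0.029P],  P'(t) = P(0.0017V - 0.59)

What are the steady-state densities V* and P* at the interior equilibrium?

V* ≈ 347, P* ≈ 9.21

From dP/dt = 0 with P > 0: 0.0017V* = 0.59, so V* = 347.
Substitute into dV/dt = 0: 0.39(1 - 347/1100) = 0.029P*.
The bracket is 0.684, giving P* = 0.267/0.029 = 9.21.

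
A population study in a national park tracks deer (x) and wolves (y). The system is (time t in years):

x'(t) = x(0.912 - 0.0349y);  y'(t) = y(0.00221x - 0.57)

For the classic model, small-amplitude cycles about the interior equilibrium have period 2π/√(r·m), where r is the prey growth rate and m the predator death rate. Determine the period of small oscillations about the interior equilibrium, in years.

T ≈ 8.71 years

Here r = 0.912 and m = 0.57, so r·m = 0.52.
ω = √0.52 = 0.721 per year, hence T = 2π/ω ≈ 8.71 years.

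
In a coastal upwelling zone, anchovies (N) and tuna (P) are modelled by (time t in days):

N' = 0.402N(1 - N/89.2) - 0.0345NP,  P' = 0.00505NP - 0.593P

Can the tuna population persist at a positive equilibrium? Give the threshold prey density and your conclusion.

The predator equation gives dP/dt > 0 only when N > 0.593/0.00505 = 117.
Without the predator, N → K = 89.2. Since 89.2 < 117, the predator cannot invade.

Threshold N = 117; K < 117, so no, the predator goes extinct.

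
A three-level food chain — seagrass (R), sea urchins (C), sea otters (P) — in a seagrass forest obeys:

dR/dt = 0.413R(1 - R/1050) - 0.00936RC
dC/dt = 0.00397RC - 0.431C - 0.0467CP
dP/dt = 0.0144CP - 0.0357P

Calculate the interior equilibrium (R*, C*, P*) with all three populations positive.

From dP/dt = 0: 0.0144C* = 0.0357, so C* = 2.48.
From dR/dt = 0: 0.413(1 - R*/1050) = 0.00936·2.48, giving R* = 1050·(1 - 0.0562) = 991.
From dC/dt = 0: 0.00397·991 - 0.431 = 0.0467P*, so P* = 3.5/0.0467 = 75.

R* ≈ 991, C* ≈ 2.48, P* ≈ 75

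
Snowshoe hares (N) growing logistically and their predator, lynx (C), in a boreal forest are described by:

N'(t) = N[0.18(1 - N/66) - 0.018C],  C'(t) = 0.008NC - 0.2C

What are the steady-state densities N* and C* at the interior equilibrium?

N* ≈ 25, C* ≈ 6.21

From dC/dt = 0 with C > 0: 0.008N* = 0.2, so N* = 25.
Substitute into dN/dt = 0: 0.18(1 - 25/66) = 0.018C*.
The bracket is 0.621, giving C* = 0.112/0.018 = 6.21.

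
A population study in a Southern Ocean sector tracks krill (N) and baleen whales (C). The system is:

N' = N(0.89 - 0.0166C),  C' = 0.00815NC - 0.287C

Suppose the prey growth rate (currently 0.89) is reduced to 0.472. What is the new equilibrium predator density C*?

C* ≈ 28.4

At the interior fixed point, setting dN/dt = 0 with N > 0 fixes C* = (prey growth rate)/(NC coefficient) — independent of the other coefficients.
With the change, C* = 0.472/0.0166 = 28.4; it falls from 53.6.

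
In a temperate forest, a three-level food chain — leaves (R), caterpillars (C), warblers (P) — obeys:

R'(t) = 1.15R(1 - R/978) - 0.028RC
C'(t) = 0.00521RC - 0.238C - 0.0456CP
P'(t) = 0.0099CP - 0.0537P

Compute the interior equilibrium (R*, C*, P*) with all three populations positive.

R* ≈ 849, C* ≈ 5.42, P* ≈ 91.8

From dP/dt = 0: 0.0099C* = 0.0537, so C* = 5.42.
From dR/dt = 0: 1.15(1 - R*/978) = 0.028·5.42, giving R* = 978·(1 - 0.132) = 849.
From dC/dt = 0: 0.00521·849 - 0.238 = 0.0456P*, so P* = 4.18/0.0456 = 91.8.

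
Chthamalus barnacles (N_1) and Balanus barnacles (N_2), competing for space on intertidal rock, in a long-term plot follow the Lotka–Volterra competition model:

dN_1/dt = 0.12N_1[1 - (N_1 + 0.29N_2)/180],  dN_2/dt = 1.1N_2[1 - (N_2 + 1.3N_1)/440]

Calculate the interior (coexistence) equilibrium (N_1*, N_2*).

N_1* ≈ 84.1, N_2* ≈ 331

Setting both brackets to zero gives the nullclines N_1 + 0.29N_2 = 180 and 1.3N_1 + N_2 = 440.
Substituting N_2 = 440 - 1.3N_1 into the first: N_1(1 - 0.29·1.3) = 180 - 0.29·440.
So N_1* = 52.4/0.623 = 84.1, and then N_2* = 440 - 1.3·84.1 = 331.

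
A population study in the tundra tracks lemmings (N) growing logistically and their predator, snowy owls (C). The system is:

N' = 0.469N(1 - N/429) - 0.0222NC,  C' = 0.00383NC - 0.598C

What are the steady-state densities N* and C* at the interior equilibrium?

From dC/dt = 0 with C > 0: 0.00383N* = 0.598, so N* = 156.
Substitute into dN/dt = 0: 0.469(1 - 156/429) = 0.0222C*.
The bracket is 0.636, giving C* = 0.298/0.0222 = 13.4.

N* ≈ 156, C* ≈ 13.4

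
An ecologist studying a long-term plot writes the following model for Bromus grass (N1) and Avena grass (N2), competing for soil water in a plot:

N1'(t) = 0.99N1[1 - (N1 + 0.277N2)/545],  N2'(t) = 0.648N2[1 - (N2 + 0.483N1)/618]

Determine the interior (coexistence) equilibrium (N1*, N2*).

Setting both brackets to zero gives the nullclines N1 + 0.277N2 = 545 and 0.483N1 + N2 = 618.
Substituting N2 = 618 - 0.483N1 into the first: N1(1 - 0.277·0.483) = 545 - 0.277·618.
So N1* = 374/0.866 = 432, and then N2* = 618 - 0.483·432 = 410.

N1* ≈ 432, N2* ≈ 410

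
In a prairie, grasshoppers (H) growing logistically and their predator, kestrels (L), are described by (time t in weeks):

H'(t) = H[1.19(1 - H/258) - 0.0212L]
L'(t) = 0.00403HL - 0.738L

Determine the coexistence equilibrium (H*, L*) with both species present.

From dL/dt = 0 with L > 0: 0.00403H* = 0.738, so H* = 183.
Substitute into dH/dt = 0: 1.19(1 - 183/258) = 0.0212L*.
The bracket is 0.29, giving L* = 0.345/0.0212 = 16.3.

H* ≈ 183, L* ≈ 16.3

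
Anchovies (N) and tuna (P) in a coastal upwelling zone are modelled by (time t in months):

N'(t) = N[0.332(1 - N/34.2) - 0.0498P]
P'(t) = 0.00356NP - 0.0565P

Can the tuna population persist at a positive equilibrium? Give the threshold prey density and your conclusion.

Threshold N = 15.9; K > 15.9, so yes, the predator persists.

The predator equation gives dP/dt > 0 only when N > 0.0565/0.00356 = 15.9.
Without the predator, N → K = 34.2. Since 34.2 > 15.9, the predator can invade and persist.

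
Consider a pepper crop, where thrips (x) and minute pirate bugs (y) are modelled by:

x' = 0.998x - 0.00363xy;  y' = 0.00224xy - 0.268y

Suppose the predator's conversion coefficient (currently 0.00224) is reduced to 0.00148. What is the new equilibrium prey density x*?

x* ≈ 181

At the interior fixed point, setting dy/dt = 0 with y > 0 fixes x* = (predator death rate)/(xy coefficient) — independent of the other coefficients.
With the change, x* = 0.268/0.00148 = 181; it rises from 120.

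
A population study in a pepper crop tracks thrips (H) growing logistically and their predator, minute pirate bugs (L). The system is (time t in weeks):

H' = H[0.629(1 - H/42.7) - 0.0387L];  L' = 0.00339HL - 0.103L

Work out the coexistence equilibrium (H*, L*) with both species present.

H* ≈ 30.4, L* ≈ 4.69

From dL/dt = 0 with L > 0: 0.00339H* = 0.103, so H* = 30.4.
Substitute into dH/dt = 0: 0.629(1 - 30.4/42.7) = 0.0387L*.
The bracket is 0.288, giving L* = 0.181/0.0387 = 4.69.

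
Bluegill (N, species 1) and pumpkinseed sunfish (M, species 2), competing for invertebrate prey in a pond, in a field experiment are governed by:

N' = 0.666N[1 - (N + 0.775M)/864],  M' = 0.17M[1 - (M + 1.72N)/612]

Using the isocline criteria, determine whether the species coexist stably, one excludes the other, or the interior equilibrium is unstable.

Compare the nullcline intercepts: K1/α12 = 864/0.775 = 1110 > K2 = 612; K2/α21 = 612/1.72 = 356 < K1 = 864.
Since the inequalities point opposite ways, species 1 can invade but species 2 cannot.

species 1 excludes species 2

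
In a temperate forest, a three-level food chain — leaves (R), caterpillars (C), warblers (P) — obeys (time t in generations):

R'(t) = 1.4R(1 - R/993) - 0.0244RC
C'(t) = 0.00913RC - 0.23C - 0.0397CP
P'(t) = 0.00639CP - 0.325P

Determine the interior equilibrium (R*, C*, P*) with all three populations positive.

From dP/dt = 0: 0.00639C* = 0.325, so C* = 50.9.
From dR/dt = 0: 1.4(1 - R*/993) = 0.0244·50.9, giving R* = 993·(1 - 0.886) = 113.
From dC/dt = 0: 0.00913·113 - 0.23 = 0.0397P*, so P* = 0.8/0.0397 = 20.1.

R* ≈ 113, C* ≈ 50.9, P* ≈ 20.1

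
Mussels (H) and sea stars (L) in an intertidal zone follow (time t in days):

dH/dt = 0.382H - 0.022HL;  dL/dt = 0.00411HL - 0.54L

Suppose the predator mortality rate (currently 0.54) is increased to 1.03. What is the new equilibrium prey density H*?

H* ≈ 251

At the interior fixed point, setting dL/dt = 0 with L > 0 fixes H* = (predator death rate)/(HL coefficient) — independent of the other coefficients.
With the change, H* = 1.03/0.00411 = 251; it rises from 131.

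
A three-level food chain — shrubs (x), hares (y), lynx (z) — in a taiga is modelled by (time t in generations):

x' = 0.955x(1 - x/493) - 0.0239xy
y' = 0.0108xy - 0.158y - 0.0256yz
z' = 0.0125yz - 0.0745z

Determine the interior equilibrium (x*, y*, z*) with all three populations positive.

x* ≈ 419, y* ≈ 5.96, z* ≈ 171

From dz/dt = 0: 0.0125y* = 0.0745, so y* = 5.96.
From dx/dt = 0: 0.955(1 - x*/493) = 0.0239·5.96, giving x* = 493·(1 - 0.149) = 419.
From dy/dt = 0: 0.0108·419 - 0.158 = 0.0256z*, so z* = 4.37/0.0256 = 171.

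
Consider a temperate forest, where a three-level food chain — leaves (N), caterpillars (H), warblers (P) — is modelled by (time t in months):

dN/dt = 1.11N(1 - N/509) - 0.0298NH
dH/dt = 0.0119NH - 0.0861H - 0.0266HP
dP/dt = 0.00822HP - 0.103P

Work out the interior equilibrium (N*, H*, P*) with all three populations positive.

From dP/dt = 0: 0.00822H* = 0.103, so H* = 12.5.
From dN/dt = 0: 1.11(1 - N*/509) = 0.0298·12.5, giving N* = 509·(1 - 0.336) = 338.
From dH/dt = 0: 0.0119·338 - 0.0861 = 0.0266P*, so P* = 3.93/0.0266 = 148.

N* ≈ 338, H* ≈ 12.5, P* ≈ 148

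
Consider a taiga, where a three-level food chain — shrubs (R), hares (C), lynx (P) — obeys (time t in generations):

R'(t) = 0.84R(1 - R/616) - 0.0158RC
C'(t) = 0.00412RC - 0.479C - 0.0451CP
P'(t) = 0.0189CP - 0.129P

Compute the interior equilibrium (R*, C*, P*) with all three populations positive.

From dP/dt = 0: 0.0189C* = 0.129, so C* = 6.83.
From dR/dt = 0: 0.84(1 - R*/616) = 0.0158·6.83, giving R* = 616·(1 - 0.128) = 537.
From dC/dt = 0: 0.00412·537 - 0.479 = 0.0451P*, so P* = 1.73/0.0451 = 38.4.

R* ≈ 537, C* ≈ 6.83, P* ≈ 38.4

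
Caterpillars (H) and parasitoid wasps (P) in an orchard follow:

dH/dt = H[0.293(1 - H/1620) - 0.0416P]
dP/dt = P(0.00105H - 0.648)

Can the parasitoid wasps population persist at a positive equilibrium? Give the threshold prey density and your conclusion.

Threshold H = 617; K > 617, so yes, the predator persists.

The predator equation gives dP/dt > 0 only when H > 0.648/0.00105 = 617.
Without the predator, H → K = 1620. Since 1620 > 617, the predator can invade and persist.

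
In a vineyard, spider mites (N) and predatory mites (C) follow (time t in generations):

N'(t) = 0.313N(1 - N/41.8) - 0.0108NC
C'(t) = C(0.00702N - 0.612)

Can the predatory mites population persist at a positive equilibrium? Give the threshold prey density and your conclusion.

The predator equation gives dC/dt > 0 only when N > 0.612/0.00702 = 87.2.
Without the predator, N → K = 41.8. Since 41.8 < 87.2, the predator cannot invade.

Threshold N = 87.2; K < 87.2, so no, the predator goes extinct.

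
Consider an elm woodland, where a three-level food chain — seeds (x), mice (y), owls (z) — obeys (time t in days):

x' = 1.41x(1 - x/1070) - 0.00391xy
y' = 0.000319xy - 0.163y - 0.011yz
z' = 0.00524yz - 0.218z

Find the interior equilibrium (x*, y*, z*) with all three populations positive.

x* ≈ 947, y* ≈ 41.6, z* ≈ 12.6

From dz/dt = 0: 0.00524y* = 0.218, so y* = 41.6.
From dx/dt = 0: 1.41(1 - x*/1070) = 0.00391·41.6, giving x* = 1070·(1 - 0.115) = 947.
From dy/dt = 0: 0.000319·947 - 0.163 = 0.011z*, so z* = 0.139/0.011 = 12.6.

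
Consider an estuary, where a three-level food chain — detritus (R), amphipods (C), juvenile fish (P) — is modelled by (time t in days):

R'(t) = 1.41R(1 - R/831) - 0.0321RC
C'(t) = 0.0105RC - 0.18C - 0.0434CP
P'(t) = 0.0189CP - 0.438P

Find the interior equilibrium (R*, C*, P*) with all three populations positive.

From dP/dt = 0: 0.0189C* = 0.438, so C* = 23.2.
From dR/dt = 0: 1.41(1 - R*/831) = 0.0321·23.2, giving R* = 831·(1 - 0.528) = 393.
From dC/dt = 0: 0.0105·393 - 0.18 = 0.0434P*, so P* = 3.94/0.0434 = 90.8.

R* ≈ 393, C* ≈ 23.2, P* ≈ 90.8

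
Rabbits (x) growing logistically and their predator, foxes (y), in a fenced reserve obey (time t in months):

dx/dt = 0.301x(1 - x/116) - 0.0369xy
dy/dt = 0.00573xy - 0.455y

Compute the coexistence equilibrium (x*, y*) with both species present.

x* ≈ 79.4, y* ≈ 2.57

From dy/dt = 0 with y > 0: 0.00573x* = 0.455, so x* = 79.4.
Substitute into dx/dt = 0: 0.301(1 - 79.4/116) = 0.0369y*.
The bracket is 0.315, giving y* = 0.095/0.0369 = 2.57.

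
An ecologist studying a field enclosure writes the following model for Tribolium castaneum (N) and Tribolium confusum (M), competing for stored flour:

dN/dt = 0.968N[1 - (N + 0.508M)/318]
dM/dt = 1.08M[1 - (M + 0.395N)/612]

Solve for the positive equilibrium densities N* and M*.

Setting both brackets to zero gives the nullclines N + 0.508M = 318 and 0.395N + M = 612.
Substituting M = 612 - 0.395N into the first: N(1 - 0.508·0.395) = 318 - 0.508·612.
So N* = 7.1/0.799 = 8.89, and then M* = 612 - 0.395·8.89 = 608.

N* ≈ 8.89, M* ≈ 608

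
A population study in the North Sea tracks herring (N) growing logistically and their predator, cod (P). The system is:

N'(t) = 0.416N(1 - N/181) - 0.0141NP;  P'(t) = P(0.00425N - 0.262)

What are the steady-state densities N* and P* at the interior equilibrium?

N* ≈ 61.6, P* ≈ 19.5

From dP/dt = 0 with P > 0: 0.00425N* = 0.262, so N* = 61.6.
Substitute into dN/dt = 0: 0.416(1 - 61.6/181) = 0.0141P*.
The bracket is 0.659, giving P* = 0.274/0.0141 = 19.5.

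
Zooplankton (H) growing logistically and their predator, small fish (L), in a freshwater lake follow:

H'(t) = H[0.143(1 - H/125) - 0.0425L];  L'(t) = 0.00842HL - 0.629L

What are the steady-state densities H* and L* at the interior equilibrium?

H* ≈ 74.7, L* ≈ 1.35

From dL/dt = 0 with L > 0: 0.00842H* = 0.629, so H* = 74.7.
Substitute into dH/dt = 0: 0.143(1 - 74.7/125) = 0.0425L*.
The bracket is 0.402, giving L* = 0.0575/0.0425 = 1.35.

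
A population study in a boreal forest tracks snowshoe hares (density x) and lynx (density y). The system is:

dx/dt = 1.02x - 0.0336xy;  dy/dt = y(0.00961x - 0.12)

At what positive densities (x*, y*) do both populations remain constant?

x* ≈ 12.5, y* ≈ 30.4

Set dy/dt = 0 with y > 0: 0.00961x - 0.12 = 0, so x* = 0.12/0.00961 = 12.5.
Set dx/dt = 0 with x > 0: 1.02 - 0.0336y = 0, so y* = 1.02/0.0336 = 30.4.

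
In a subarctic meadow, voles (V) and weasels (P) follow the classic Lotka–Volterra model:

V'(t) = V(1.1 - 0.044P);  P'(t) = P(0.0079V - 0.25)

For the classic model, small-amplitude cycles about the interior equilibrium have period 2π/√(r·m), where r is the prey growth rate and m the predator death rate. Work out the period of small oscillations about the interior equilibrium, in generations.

T ≈ 12 generations

Here r = 1.1 and m = 0.25, so r·m = 0.275.
ω = √0.275 = 0.524 per generation, hence T = 2π/ω ≈ 12 generations.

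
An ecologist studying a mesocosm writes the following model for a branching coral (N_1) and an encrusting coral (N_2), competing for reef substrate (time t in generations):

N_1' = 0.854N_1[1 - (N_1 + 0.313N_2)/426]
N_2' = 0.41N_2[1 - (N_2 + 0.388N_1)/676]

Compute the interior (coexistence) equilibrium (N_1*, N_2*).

Setting both brackets to zero gives the nullclines N_1 + 0.313N_2 = 426 and 0.388N_1 + N_2 = 676.
Substituting N_2 = 676 - 0.388N_1 into the first: N_1(1 - 0.313·0.388) = 426 - 0.313·676.
So N_1* = 214/0.879 = 244, and then N_2* = 676 - 0.388·244 = 581.

N_1* ≈ 244, N_2* ≈ 581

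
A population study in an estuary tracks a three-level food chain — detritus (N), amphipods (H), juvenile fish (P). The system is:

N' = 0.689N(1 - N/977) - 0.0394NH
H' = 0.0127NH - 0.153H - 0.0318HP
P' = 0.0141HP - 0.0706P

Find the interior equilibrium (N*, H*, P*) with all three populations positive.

N* ≈ 697, H* ≈ 5.01, P* ≈ 274

From dP/dt = 0: 0.0141H* = 0.0706, so H* = 5.01.
From dN/dt = 0: 0.689(1 - N*/977) = 0.0394·5.01, giving N* = 977·(1 - 0.286) = 697.
From dH/dt = 0: 0.0127·697 - 0.153 = 0.0318P*, so P* = 8.7/0.0318 = 274.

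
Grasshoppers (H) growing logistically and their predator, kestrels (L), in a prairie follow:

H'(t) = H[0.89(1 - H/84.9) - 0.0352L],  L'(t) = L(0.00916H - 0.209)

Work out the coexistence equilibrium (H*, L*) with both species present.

H* ≈ 22.8, L* ≈ 18.5

From dL/dt = 0 with L > 0: 0.00916H* = 0.209, so H* = 22.8.
Substitute into dH/dt = 0: 0.89(1 - 22.8/84.9) = 0.0352L*.
The bracket is 0.731, giving L* = 0.651/0.0352 = 18.5.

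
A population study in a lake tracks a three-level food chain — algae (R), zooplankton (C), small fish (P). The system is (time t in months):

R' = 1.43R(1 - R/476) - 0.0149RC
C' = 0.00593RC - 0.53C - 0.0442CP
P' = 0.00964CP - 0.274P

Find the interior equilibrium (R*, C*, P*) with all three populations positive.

R* ≈ 335, C* ≈ 28.4, P* ≈ 33

From dP/dt = 0: 0.00964C* = 0.274, so C* = 28.4.
From dR/dt = 0: 1.43(1 - R*/476) = 0.0149·28.4, giving R* = 476·(1 - 0.296) = 335.
From dC/dt = 0: 0.00593·335 - 0.53 = 0.0442P*, so P* = 1.46/0.0442 = 33.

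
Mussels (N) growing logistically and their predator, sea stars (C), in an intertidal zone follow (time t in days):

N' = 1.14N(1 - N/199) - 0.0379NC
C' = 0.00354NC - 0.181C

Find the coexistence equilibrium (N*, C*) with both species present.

N* ≈ 51.1, C* ≈ 22.4

From dC/dt = 0 with C > 0: 0.00354N* = 0.181, so N* = 51.1.
Substitute into dN/dt = 0: 1.14(1 - 51.1/199) = 0.0379C*.
The bracket is 0.743, giving C* = 0.847/0.0379 = 22.4.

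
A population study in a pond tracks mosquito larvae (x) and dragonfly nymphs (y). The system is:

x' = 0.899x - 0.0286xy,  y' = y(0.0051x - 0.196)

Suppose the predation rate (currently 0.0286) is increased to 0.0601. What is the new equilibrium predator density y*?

y* ≈ 15

At the interior fixed point, setting dx/dt = 0 with x > 0 fixes y* = (prey growth rate)/(xy coefficient) — independent of the other coefficients.
With the change, y* = 0.899/0.0601 = 15; it falls from 31.4.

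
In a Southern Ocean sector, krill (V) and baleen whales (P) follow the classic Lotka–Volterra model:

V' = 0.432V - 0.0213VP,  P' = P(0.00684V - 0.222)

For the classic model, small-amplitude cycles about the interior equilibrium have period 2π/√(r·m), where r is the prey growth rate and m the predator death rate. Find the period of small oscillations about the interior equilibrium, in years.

Here r = 0.432 and m = 0.222, so r·m = 0.0959.
ω = √0.0959 = 0.31 per year, hence T = 2π/ω ≈ 20.3 years.

T ≈ 20.3 years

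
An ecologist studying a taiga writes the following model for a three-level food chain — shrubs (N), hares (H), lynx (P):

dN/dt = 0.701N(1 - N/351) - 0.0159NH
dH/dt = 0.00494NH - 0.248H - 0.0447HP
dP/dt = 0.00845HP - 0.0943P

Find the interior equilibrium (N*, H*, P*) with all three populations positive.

N* ≈ 262, H* ≈ 11.2, P* ≈ 23.4

From dP/dt = 0: 0.00845H* = 0.0943, so H* = 11.2.
From dN/dt = 0: 0.701(1 - N*/351) = 0.0159·11.2, giving N* = 351·(1 - 0.253) = 262.
From dH/dt = 0: 0.00494·262 - 0.248 = 0.0447P*, so P* = 1.05/0.0447 = 23.4.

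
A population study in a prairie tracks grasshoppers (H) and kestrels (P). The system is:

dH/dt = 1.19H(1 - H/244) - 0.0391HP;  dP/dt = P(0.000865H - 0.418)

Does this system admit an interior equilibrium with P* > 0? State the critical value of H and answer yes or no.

The predator equation gives dP/dt > 0 only when H > 0.418/0.000865 = 483.
Without the predator, H → K = 244. Since 244 < 483, the predator cannot invade.

Threshold H = 483; K < 483, so no, the predator goes extinct.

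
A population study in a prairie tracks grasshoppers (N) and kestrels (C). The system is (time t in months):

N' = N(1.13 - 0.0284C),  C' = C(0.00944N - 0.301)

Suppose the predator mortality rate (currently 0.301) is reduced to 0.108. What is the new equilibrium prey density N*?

At the interior fixed point, setting dC/dt = 0 with C > 0 fixes N* = (predator death rate)/(NC coefficient) — independent of the other coefficients.
With the change, N* = 0.108/0.00944 = 11.4; it falls from 31.9.

N* ≈ 11.4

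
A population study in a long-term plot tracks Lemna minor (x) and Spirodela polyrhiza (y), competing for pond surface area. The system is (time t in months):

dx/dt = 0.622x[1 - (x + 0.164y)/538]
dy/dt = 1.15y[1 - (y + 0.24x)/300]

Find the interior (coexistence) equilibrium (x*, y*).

Setting both brackets to zero gives the nullclines x + 0.164y = 538 and 0.24x + y = 300.
Substituting y = 300 - 0.24x into the first: x(1 - 0.164·0.24) = 538 - 0.164·300.
So x* = 489/0.961 = 509, and then y* = 300 - 0.24·509 = 178.

x* ≈ 509, y* ≈ 178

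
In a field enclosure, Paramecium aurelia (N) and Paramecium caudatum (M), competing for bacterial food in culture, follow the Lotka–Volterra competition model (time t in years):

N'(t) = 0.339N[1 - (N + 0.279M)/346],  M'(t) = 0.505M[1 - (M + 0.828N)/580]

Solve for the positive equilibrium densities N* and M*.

N* ≈ 240, M* ≈ 382

Setting both brackets to zero gives the nullclines N + 0.279M = 346 and 0.828N + M = 580.
Substituting M = 580 - 0.828N into the first: N(1 - 0.279·0.828) = 346 - 0.279·580.
So N* = 184/0.769 = 240, and then M* = 580 - 0.828·240 = 382.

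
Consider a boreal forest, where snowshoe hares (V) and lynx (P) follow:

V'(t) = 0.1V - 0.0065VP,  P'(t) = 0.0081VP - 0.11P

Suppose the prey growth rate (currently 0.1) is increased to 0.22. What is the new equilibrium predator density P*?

At the interior fixed point, setting dV/dt = 0 with V > 0 fixes P* = (prey growth rate)/(VP coefficient) — independent of the other coefficients.
With the change, P* = 0.22/0.0065 = 33.8; it rises from 15.4.

P* ≈ 33.8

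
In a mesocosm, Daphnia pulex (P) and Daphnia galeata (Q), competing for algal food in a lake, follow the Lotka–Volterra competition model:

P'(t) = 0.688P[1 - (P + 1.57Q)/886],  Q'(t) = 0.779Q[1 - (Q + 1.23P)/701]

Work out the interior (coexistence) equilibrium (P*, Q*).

P* ≈ 230, Q* ≈ 418

Setting both brackets to zero gives the nullclines P + 1.57Q = 886 and 1.23P + Q = 701.
Substituting Q = 701 - 1.23P into the first: P(1 - 1.57·1.23) = 886 - 1.57·701.
So P* = -215/-0.931 = 230, and then Q* = 701 - 1.23·230 = 418.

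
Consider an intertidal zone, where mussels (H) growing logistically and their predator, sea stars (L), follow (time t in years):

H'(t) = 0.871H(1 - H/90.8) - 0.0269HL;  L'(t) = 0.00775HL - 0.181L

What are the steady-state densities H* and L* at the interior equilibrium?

H* ≈ 23.4, L* ≈ 24.1

From dL/dt = 0 with L > 0: 0.00775H* = 0.181, so H* = 23.4.
Substitute into dH/dt = 0: 0.871(1 - 23.4/90.8) = 0.0269L*.
The bracket is 0.743, giving L* = 0.647/0.0269 = 24.1.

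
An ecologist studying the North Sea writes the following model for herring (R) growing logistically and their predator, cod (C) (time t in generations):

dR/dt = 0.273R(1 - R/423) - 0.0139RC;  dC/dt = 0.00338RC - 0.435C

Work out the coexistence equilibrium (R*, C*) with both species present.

From dC/dt = 0 with C > 0: 0.00338R* = 0.435, so R* = 129.
Substitute into dR/dt = 0: 0.273(1 - 129/423) = 0.0139C*.
The bracket is 0.696, giving C* = 0.19/0.0139 = 13.7.

R* ≈ 129, C* ≈ 13.7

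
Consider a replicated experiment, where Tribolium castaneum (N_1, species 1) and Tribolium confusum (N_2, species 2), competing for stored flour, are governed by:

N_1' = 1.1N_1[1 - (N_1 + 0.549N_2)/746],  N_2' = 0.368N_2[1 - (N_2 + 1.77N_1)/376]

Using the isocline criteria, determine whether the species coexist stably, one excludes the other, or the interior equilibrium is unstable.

Compare the nullcline intercepts: K1/α12 = 746/0.549 = 1360 > K2 = 376; K2/α21 = 376/1.77 = 212 < K1 = 746.
Since the inequalities point opposite ways, species 1 can invade but species 2 cannot.

species 1 excludes species 2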